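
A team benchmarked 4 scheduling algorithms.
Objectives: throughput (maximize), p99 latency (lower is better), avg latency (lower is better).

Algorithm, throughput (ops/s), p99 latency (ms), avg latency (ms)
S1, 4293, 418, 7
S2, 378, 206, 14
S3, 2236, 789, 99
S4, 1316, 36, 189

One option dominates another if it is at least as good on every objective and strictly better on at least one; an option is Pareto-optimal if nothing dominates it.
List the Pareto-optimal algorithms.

S1, S2, S4

S1: not dominated (best throughput).
S2: not dominated.
S3: dominated by S1 (throughput 4293≥2236, p99 latency 418≤789, avg latency 7≤99).
S4: not dominated (best p99 latency).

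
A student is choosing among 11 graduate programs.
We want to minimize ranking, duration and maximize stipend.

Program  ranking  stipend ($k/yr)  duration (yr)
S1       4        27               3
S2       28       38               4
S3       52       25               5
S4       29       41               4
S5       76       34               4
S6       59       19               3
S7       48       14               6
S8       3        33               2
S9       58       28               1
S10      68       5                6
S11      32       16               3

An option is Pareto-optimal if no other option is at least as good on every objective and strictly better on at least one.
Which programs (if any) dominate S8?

none

S1: worse on ranking (4 vs 3).
S2: worse on ranking (28 vs 3).
S3: worse on ranking (52 vs 3).
S4: worse on ranking (29 vs 3).
S5: worse on ranking (76 vs 3).
S6: worse on ranking (59 vs 3).
S7: worse on ranking (48 vs 3).
S9: worse on ranking (58 vs 3).
S10: worse on ranking (68 vs 3).
S11: worse on ranking (32 vs 3).
No option dominates S8.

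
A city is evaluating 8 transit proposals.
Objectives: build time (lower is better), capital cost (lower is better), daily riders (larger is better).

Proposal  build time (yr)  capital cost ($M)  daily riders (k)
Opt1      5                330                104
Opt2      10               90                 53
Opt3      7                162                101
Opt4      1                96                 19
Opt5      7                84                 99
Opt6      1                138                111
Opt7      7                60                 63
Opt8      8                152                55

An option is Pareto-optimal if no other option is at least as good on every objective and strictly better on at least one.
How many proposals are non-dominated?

Opt1: dominated by Opt6 (build time 1≤5, capital cost 138≤330, daily riders 111≥104).
Opt2: dominated by Opt5 (build time 7≤10, capital cost 84≤90, daily riders 99≥53).
Opt3: dominated by Opt6 (build time 1≤7, capital cost 138≤162, daily riders 111≥101).
Opt4: not dominated.
Opt5: not dominated.
Opt6: not dominated (best daily riders).
Opt7: not dominated (best capital cost).
Opt8: dominated by Opt5 (build time 7≤8, capital cost 84≤152, daily riders 99≥55).
Pareto-optimal: Opt4, Opt5, Opt6, Opt7 → 4.

4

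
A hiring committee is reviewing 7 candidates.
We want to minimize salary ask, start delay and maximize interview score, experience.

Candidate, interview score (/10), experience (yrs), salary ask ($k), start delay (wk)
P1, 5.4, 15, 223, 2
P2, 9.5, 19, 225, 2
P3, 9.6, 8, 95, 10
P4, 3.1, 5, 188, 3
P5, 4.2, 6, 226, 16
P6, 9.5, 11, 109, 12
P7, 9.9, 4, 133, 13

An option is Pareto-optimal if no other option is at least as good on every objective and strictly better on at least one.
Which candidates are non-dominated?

P1, P2, P3, P4, P6, P7

P1: not dominated.
P2: not dominated (best experience).
P3: not dominated (best salary ask).
P4: not dominated.
P5: dominated by P1 (interview score 5.4≥4.2, experience 15≥6, salary ask 223≤226, start delay 2≤16).
P6: not dominated.
P7: not dominated (best interview score).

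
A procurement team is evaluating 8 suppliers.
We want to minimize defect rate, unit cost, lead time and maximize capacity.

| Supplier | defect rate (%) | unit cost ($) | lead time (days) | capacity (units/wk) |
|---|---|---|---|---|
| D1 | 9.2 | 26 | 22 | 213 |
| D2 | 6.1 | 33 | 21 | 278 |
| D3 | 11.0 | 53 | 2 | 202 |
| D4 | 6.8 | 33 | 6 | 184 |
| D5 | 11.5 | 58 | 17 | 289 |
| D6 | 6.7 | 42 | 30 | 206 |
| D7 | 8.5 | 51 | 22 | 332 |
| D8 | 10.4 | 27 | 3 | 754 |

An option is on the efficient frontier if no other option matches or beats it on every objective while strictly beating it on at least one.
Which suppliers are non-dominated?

D1: not dominated (best unit cost).
D2: not dominated (best defect rate).
D3: not dominated (best lead time).
D4: not dominated.
D5: dominated by D8 (defect rate 10.4≤11.5, unit cost 27≤58, lead time 3≤17, capacity 754≥289).
D6: dominated by D2 (defect rate 6.1≤6.7, unit cost 33≤42, lead time 21≤30, capacity 278≥206).
D7: not dominated.
D8: not dominated (best capacity).

D1, D2, D3, D4, D7, D8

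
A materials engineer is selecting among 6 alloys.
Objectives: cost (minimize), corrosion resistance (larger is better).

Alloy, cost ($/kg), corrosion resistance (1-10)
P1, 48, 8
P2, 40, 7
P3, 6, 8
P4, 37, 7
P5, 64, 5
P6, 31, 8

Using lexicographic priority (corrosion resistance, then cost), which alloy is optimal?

P3

First maximize corrosion resistance: best is 8, kept {P1, P3, P6}.
Then minimize cost: best is 6, kept {P3}.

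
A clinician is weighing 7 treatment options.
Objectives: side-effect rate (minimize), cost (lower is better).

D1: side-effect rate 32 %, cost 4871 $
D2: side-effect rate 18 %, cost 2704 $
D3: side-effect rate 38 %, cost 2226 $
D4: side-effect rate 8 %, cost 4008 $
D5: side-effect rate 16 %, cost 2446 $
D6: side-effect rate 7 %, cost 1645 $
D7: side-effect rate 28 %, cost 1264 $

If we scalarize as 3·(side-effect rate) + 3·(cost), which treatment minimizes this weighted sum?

D1: 3·32 + 3·4871 = 14709
D2: 3·18 + 3·2704 = 8166
D3: 3·38 + 3·2226 = 6792
D4: 3·8 + 3·4008 = 12048
D5: 3·16 + 3·2446 = 7386
D6: 3·7 + 3·1645 = 4956
D7: 3·28 + 3·1264 = 3876
Lowest: D7 at 3876.

D7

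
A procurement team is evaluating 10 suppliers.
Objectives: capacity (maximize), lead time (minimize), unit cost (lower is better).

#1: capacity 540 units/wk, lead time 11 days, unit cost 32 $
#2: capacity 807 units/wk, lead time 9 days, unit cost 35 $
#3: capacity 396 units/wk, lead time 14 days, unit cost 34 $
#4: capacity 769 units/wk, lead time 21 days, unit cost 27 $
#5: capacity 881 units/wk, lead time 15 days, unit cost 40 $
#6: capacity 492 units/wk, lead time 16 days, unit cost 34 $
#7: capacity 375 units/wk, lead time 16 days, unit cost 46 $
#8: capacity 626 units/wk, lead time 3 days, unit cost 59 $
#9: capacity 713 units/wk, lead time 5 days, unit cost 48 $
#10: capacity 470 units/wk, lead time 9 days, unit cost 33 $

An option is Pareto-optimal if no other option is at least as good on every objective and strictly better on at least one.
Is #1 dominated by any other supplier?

No

#2: worse on unit cost (35 vs 32).
#3: worse on capacity (396 vs 540).
#4: worse on lead time (21 vs 11).
#5: worse on lead time (15 vs 11).
#6: worse on capacity (492 vs 540).
#7: worse on capacity (375 vs 540).
#8: worse on unit cost (59 vs 32).
#9: worse on unit cost (48 vs 32).
#10: worse on capacity (470 vs 540).
No option is at least as good as #1 on every objective and strictly better on one.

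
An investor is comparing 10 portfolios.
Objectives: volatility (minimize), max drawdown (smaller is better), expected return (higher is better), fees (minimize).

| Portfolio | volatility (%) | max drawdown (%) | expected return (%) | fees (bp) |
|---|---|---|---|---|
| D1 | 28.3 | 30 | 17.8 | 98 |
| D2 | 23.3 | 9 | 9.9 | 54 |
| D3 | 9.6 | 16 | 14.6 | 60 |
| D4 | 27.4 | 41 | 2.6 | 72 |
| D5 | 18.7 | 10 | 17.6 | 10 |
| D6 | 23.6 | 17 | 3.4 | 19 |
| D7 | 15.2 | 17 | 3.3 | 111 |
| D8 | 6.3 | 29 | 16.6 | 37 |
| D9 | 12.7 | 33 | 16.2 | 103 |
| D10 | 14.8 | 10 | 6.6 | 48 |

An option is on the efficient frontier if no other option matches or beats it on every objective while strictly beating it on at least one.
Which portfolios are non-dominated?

D1, D2, D3, D5, D8, D10

D1: not dominated (best expected return).
D2: not dominated (best max drawdown).
D3: not dominated.
D4: dominated by D2 (volatility 23.3≤27.4, max drawdown 9≤41, expected return 9.9≥2.6, fees 54≤72).
D5: not dominated (best fees).
D6: dominated by D5 (volatility 18.7≤23.6, max drawdown 10≤17, expected return 17.6≥3.4, fees 10≤19).
D7: dominated by D3 (volatility 9.6≤15.2, max drawdown 16≤17, expected return 14.6≥3.3, fees 60≤111).
D8: not dominated (best volatility).
D9: dominated by D8 (volatility 6.3≤12.7, max drawdown 29≤33, expected return 16.6≥16.2, fees 37≤103).
D10: not dominated.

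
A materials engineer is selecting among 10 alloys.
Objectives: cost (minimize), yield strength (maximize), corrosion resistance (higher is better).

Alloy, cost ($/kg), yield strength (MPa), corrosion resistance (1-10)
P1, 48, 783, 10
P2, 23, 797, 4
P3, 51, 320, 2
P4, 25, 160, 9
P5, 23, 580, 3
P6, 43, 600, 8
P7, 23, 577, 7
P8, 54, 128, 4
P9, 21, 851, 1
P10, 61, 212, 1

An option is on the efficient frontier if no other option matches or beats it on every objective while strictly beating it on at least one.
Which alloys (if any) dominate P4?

P1: worse on cost (48 vs 25).
P2: worse on corrosion resistance (4 vs 9).
P3: worse on cost (51 vs 25).
P5: worse on corrosion resistance (3 vs 9).
P6: worse on cost (43 vs 25).
P7: worse on corrosion resistance (7 vs 9).
P8: worse on cost (54 vs 25).
P9: worse on corrosion resistance (1 vs 9).
P10: worse on cost (61 vs 25).
No option dominates P4.

none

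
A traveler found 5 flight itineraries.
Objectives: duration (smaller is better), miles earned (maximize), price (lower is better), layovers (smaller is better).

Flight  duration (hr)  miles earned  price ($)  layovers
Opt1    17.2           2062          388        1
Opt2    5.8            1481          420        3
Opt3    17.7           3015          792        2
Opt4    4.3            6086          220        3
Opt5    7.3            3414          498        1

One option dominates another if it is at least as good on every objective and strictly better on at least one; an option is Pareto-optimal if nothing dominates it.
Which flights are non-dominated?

Opt1: not dominated.
Opt2: dominated by Opt4 (duration 4.3≤5.8, miles earned 6086≥1481, price 220≤420, layovers 3≤3).
Opt3: dominated by Opt5 (duration 7.3≤17.7, miles earned 3414≥3015, price 498≤792, layovers 1≤2).
Opt4: not dominated (best duration).
Opt5: not dominated.

Opt1, Opt4, Opt5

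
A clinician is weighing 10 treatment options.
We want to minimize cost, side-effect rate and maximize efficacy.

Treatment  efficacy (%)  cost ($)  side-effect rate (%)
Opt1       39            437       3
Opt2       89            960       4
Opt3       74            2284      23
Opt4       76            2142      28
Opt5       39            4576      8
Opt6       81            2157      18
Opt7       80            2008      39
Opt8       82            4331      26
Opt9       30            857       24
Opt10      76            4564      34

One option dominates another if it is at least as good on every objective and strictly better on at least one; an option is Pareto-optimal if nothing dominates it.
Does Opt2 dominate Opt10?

Opt2 vs Opt10: efficacy 89≥76, cost 960≤4564, side-effect rate 4≤34 — Opt2 is at least as good on every objective with at least one strict improvement.

Yes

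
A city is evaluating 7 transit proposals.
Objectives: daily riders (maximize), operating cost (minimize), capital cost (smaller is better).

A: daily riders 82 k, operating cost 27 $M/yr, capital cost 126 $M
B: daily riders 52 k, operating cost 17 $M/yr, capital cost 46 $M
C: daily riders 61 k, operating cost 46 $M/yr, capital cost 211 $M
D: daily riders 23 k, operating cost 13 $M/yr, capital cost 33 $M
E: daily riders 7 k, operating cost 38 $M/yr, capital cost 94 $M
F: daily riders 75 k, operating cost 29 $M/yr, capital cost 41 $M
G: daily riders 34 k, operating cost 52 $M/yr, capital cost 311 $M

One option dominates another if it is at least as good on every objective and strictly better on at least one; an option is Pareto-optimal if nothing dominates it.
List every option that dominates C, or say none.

A, F

A: daily riders 82≥61, operating cost 27≤46, capital cost 126≤211 — dominates C.
F: daily riders 75≥61, operating cost 29≤46, capital cost 41≤211 — dominates C.
Others (B, D, E, G) are each worse than C on at least one objective.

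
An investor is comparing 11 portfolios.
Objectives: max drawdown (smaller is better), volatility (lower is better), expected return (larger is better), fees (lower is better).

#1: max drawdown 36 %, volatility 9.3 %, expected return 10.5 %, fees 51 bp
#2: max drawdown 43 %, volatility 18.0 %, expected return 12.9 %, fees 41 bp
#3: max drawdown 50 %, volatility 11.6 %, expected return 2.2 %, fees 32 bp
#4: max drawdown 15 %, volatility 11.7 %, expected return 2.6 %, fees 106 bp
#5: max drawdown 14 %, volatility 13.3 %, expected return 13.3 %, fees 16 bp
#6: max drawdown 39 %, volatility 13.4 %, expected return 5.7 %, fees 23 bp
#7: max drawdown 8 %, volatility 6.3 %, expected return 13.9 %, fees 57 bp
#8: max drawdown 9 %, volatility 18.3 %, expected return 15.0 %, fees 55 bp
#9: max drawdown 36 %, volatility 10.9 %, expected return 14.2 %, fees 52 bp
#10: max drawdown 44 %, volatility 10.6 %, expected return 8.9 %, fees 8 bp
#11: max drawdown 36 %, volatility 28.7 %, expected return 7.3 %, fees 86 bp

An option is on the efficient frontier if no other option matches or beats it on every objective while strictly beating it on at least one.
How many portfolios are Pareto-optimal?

6

#1: not dominated.
#2: dominated by #5 (max drawdown 14≤43, volatility 13.3≤18.0, expected return 13.3≥12.9, fees 16≤41).
#3: dominated by #10 (max drawdown 44≤50, volatility 10.6≤11.6, expected return 8.9≥2.2, fees 8≤32).
#4: dominated by #7 (max drawdown 8≤15, volatility 6.3≤11.7, expected return 13.9≥2.6, fees 57≤106).
#5: not dominated.
#6: dominated by #5 (max drawdown 14≤39, volatility 13.3≤13.4, expected return 13.3≥5.7, fees 16≤23).
#7: not dominated (best max drawdown).
#8: not dominated (best expected return).
#9: not dominated.
#10: not dominated (best fees).
#11: dominated by #1 (max drawdown 36≤36, volatility 9.3≤28.7, expected return 10.5≥7.3, fees 51≤86).
Pareto-optimal: #1, #5, #7, #8, #9, #10 → 6.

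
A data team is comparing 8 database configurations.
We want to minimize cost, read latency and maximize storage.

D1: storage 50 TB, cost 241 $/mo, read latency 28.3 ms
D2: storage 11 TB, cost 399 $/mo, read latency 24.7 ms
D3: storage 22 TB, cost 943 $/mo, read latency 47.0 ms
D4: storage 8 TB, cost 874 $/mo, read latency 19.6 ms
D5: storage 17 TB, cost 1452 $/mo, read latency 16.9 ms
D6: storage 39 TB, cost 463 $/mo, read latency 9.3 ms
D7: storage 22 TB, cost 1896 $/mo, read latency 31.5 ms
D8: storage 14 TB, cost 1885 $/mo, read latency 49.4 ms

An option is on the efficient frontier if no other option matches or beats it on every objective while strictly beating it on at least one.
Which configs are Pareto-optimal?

D1, D2, D6

D1: not dominated (best storage).
D2: not dominated.
D3: dominated by D1 (storage 50≥22, cost 241≤943, read latency 28.3≤47.0).
D4: dominated by D6 (storage 39≥8, cost 463≤874, read latency 9.3≤19.6).
D5: dominated by D6 (storage 39≥17, cost 463≤1452, read latency 9.3≤16.9).
D6: not dominated (best read latency).
D7: dominated by D1 (storage 50≥22, cost 241≤1896, read latency 28.3≤31.5).
D8: dominated by D1 (storage 50≥14, cost 241≤1885, read latency 28.3≤49.4).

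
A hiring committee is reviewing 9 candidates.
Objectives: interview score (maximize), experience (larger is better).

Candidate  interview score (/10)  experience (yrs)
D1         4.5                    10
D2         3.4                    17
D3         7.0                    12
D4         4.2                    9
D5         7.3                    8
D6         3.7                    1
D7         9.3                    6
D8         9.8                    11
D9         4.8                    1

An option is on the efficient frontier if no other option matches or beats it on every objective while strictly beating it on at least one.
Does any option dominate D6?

Yes

D1 vs D6: interview score 4.5≥3.7, experience 10≥1 — D1 is at least as good on every objective and strictly better on at least one, so D1 dominates D6.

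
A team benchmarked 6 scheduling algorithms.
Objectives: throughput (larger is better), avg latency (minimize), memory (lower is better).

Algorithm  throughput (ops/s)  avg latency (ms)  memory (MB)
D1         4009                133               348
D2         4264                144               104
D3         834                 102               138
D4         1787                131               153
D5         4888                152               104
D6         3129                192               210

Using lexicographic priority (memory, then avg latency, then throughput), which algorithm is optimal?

D2

First minimize memory: best is 104, kept {D2, D5}.
Then minimize avg latency: best is 144, kept {D2}.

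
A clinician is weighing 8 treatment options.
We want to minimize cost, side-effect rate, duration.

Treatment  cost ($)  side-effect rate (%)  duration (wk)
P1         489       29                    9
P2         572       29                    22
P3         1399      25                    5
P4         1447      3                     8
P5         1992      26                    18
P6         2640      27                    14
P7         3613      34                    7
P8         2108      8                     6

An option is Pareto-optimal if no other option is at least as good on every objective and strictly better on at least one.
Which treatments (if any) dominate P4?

none

P1: worse on side-effect rate (29 vs 3).
P2: worse on side-effect rate (29 vs 3).
P3: worse on side-effect rate (25 vs 3).
P5: worse on cost (1992 vs 1447).
P6: worse on cost (2640 vs 1447).
P7: worse on cost (3613 vs 1447).
P8: worse on cost (2108 vs 1447).
No option dominates P4.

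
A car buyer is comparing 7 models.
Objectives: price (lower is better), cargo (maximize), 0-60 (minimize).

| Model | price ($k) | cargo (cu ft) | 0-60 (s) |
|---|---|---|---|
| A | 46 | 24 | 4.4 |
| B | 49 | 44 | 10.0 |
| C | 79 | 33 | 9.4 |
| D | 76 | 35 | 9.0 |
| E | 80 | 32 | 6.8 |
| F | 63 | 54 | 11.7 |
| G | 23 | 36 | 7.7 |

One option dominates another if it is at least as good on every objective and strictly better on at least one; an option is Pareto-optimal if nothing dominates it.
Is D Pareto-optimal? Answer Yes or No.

No

G vs D: price 23≤76, cargo 36≥35, 0-60 7.7≤9.0 — G is at least as good on every objective and strictly better on at least one, so G dominates D.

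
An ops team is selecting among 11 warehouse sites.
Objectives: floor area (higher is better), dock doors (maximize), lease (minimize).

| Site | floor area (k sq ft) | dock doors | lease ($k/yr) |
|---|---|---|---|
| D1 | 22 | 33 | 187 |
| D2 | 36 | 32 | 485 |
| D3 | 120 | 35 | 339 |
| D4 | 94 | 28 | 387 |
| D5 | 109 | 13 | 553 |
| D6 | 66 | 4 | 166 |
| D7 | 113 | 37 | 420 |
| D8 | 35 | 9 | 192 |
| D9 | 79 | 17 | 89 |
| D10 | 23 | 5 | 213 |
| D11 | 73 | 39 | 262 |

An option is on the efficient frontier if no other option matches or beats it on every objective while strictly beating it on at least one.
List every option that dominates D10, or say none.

D8, D9

D8: floor area 35≥23, dock doors 9≥5, lease 192≤213 — dominates D10.
D9: floor area 79≥23, dock doors 17≥5, lease 89≤213 — dominates D10.
Others (D1, D2, D3, D4, D5, D6, D7, D11) are each worse than D10 on at least one objective.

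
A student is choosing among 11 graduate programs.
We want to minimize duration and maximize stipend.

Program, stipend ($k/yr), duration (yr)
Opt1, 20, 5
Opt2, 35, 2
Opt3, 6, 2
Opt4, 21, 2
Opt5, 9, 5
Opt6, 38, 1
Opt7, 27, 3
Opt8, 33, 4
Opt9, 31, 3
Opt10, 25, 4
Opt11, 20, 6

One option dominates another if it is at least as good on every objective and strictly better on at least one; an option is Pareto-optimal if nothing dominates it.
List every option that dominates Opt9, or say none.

Opt2, Opt6

Opt2: stipend 35≥31, duration 2≤3 — dominates Opt9.
Opt6: stipend 38≥31, duration 1≤3 — dominates Opt9.
Others (Opt1, Opt3, Opt4, Opt5, Opt7, Opt8, Opt10, Opt11) are each worse than Opt9 on at least one objective.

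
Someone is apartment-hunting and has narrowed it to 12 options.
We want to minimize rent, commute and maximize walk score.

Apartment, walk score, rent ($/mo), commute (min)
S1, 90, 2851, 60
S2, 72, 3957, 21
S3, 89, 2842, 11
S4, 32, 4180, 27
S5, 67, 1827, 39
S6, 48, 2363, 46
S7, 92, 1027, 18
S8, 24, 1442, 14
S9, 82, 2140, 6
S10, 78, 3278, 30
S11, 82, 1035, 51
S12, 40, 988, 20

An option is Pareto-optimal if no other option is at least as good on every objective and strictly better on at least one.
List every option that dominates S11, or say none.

S7

S7: walk score 92≥82, rent 1027≤1035, commute 18≤51 — dominates S11.
Others (S1, S2, S3, S4, S5, S6, S8, S9, S10, S12) are each worse than S11 on at least one objective.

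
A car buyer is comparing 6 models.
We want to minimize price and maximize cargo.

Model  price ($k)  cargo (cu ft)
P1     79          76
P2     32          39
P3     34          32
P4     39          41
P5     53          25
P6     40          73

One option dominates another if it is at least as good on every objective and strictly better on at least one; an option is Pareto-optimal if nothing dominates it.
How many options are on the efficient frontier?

4

P1: not dominated (best cargo).
P2: not dominated (best price).
P3: dominated by P2 (price 32≤34, cargo 39≥32).
P4: not dominated.
P5: dominated by P2 (price 32≤53, cargo 39≥25).
P6: not dominated.
Pareto-optimal: P1, P2, P4, P6 → 4.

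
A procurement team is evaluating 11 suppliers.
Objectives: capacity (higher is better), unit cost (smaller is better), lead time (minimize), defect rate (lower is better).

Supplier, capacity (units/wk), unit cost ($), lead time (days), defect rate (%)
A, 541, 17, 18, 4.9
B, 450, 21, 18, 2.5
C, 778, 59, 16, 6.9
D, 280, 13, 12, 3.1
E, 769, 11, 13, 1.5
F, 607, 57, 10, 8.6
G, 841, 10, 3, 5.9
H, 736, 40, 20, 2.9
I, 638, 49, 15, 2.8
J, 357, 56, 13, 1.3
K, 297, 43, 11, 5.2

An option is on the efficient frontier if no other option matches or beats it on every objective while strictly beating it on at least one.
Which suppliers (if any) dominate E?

A: worse on capacity (541 vs 769).
B: worse on capacity (450 vs 769).
C: worse on unit cost (59 vs 11).
D: worse on capacity (280 vs 769).
F: worse on capacity (607 vs 769).
G: worse on defect rate (5.9 vs 1.5).
H: worse on capacity (736 vs 769).
I: worse on capacity (638 vs 769).
J: worse on capacity (357 vs 769).
K: worse on capacity (297 vs 769).
No option dominates E.

none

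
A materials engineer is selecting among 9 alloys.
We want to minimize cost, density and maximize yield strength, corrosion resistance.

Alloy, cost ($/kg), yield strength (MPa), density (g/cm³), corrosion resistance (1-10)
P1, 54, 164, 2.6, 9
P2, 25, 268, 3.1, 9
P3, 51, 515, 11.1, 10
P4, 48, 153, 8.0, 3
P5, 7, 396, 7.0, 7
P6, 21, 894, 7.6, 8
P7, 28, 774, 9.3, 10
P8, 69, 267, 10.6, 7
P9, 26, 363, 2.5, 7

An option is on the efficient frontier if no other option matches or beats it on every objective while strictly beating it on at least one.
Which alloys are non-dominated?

P1, P2, P5, P6, P7, P9

P1: not dominated.
P2: not dominated.
P3: dominated by P7 (cost 28≤51, yield strength 774≥515, density 9.3≤11.1, corrosion resistance 10≥10).
P4: dominated by P2 (cost 25≤48, yield strength 268≥153, density 3.1≤8.0, corrosion resistance 9≥3).
P5: not dominated (best cost).
P6: not dominated (best yield strength).
P7: not dominated.
P8: dominated by P2 (cost 25≤69, yield strength 268≥267, density 3.1≤10.6, corrosion resistance 9≥7).
P9: not dominated (best density).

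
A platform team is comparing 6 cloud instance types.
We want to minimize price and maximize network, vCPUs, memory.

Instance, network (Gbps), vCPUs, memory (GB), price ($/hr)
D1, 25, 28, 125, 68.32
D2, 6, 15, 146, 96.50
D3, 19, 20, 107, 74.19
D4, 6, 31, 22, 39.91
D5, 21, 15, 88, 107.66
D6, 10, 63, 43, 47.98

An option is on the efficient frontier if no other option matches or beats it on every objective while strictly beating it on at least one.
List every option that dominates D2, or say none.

D1: worse on memory (125 vs 146).
D3: worse on memory (107 vs 146).
D4: worse on memory (22 vs 146).
D5: worse on memory (88 vs 146).
D6: worse on memory (43 vs 146).
No option dominates D2.

none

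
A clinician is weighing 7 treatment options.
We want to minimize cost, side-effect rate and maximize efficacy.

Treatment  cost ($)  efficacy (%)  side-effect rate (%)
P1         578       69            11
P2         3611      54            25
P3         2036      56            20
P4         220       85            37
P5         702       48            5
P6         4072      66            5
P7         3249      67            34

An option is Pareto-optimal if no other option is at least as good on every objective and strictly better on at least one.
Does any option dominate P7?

Yes

P1 vs P7: cost 578≤3249, efficacy 69≥67, side-effect rate 11≤34 — P1 is at least as good on every objective and strictly better on at least one, so P1 dominates P7.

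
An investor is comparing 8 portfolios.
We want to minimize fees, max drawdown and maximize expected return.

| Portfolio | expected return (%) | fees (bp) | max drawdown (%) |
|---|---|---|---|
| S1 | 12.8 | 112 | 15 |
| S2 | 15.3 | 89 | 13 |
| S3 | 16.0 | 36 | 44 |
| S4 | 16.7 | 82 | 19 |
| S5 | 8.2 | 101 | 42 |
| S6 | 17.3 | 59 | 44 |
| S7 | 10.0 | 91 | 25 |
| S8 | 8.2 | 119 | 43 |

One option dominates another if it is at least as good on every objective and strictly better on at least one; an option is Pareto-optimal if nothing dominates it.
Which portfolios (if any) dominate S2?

S1: worse on expected return (12.8 vs 15.3).
S3: worse on max drawdown (44 vs 13).
S4: worse on max drawdown (19 vs 13).
S5: worse on expected return (8.2 vs 15.3).
S6: worse on max drawdown (44 vs 13).
S7: worse on expected return (10.0 vs 15.3).
S8: worse on expected return (8.2 vs 15.3).
No option dominates S2.

none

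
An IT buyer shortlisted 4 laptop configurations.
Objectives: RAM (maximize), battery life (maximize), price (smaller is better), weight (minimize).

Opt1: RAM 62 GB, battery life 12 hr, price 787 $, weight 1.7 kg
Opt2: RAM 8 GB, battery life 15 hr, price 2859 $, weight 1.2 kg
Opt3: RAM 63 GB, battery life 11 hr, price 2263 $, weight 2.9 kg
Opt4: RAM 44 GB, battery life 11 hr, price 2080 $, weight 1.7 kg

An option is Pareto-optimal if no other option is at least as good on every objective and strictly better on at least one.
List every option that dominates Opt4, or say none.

Opt1

Opt1: RAM 62≥44, battery life 12≥11, price 787≤2080, weight 1.7≤1.7 — dominates Opt4.
Others (Opt2, Opt3) are each worse than Opt4 on at least one objective.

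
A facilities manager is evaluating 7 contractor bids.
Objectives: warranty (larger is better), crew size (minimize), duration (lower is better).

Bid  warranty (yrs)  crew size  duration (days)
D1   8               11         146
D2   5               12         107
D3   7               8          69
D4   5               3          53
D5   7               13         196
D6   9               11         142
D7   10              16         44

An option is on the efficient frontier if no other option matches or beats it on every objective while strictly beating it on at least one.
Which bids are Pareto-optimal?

D3, D4, D6, D7

D1: dominated by D6 (warranty 9≥8, crew size 11≤11, duration 142≤146).
D2: dominated by D3 (warranty 7≥5, crew size 8≤12, duration 69≤107).
D3: not dominated.
D4: not dominated (best crew size).
D5: dominated by D1 (warranty 8≥7, crew size 11≤13, duration 146≤196).
D6: not dominated.
D7: not dominated (best warranty).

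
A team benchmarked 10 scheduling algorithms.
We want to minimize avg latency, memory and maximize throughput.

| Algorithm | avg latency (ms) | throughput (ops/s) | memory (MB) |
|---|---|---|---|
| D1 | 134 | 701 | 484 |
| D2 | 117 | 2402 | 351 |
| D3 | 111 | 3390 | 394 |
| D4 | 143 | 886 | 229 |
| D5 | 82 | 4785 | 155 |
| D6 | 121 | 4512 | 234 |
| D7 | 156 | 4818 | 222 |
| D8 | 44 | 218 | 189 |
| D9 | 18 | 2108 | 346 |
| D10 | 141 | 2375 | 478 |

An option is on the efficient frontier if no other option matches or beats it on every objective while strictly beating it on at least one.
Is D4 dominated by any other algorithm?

D5 vs D4: avg latency 82≤143, throughput 4785≥886, memory 155≤229 — D5 is at least as good on every objective and strictly better on at least one, so D5 dominates D4.

Yes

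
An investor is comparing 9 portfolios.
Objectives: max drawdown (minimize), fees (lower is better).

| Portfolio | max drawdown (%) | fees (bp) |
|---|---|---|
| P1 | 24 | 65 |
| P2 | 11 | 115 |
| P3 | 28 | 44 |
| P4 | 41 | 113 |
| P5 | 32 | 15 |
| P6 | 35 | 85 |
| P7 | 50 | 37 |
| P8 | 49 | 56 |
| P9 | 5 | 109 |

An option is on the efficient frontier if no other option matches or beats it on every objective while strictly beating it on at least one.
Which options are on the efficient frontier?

P1: not dominated.
P2: dominated by P9 (max drawdown 5≤11, fees 109≤115).
P3: not dominated.
P4: dominated by P1 (max drawdown 24≤41, fees 65≤113).
P5: not dominated (best fees).
P6: dominated by P1 (max drawdown 24≤35, fees 65≤85).
P7: dominated by P5 (max drawdown 32≤50, fees 15≤37).
P8: dominated by P3 (max drawdown 28≤49, fees 44≤56).
P9: not dominated (best max drawdown).

P1, P3, P5, P9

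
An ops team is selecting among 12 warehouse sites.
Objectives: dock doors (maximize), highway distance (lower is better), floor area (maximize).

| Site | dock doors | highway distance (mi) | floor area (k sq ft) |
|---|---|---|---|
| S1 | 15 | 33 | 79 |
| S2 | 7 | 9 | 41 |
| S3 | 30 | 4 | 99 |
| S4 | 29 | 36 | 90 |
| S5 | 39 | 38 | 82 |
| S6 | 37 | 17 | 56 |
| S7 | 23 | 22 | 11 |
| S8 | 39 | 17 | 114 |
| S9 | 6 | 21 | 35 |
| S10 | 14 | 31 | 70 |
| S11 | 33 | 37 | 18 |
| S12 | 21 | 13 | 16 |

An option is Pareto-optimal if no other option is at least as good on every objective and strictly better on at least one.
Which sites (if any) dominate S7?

S3, S6, S8

S3: dock doors 30≥23, highway distance 4≤22, floor area 99≥11 — dominates S7.
S6: dock doors 37≥23, highway distance 17≤22, floor area 56≥11 — dominates S7.
S8: dock doors 39≥23, highway distance 17≤22, floor area 114≥11 — dominates S7.
Others (S1, S2, S4, S5, S9, S10, S11, S12) are each worse than S7 on at least one objective.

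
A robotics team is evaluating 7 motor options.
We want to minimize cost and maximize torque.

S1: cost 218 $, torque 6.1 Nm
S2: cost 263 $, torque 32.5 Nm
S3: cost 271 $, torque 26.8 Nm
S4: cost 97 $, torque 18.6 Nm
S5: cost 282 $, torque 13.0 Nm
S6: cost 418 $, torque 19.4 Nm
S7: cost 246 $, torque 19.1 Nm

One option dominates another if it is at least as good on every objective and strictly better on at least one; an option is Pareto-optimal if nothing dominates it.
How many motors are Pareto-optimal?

S1: dominated by S4 (cost 97≤218, torque 18.6≥6.1).
S2: not dominated (best torque).
S3: dominated by S2 (cost 263≤271, torque 32.5≥26.8).
S4: not dominated (best cost).
S5: dominated by S2 (cost 263≤282, torque 32.5≥13.0).
S6: dominated by S2 (cost 263≤418, torque 32.5≥19.4).
S7: not dominated.
Pareto-optimal: S2, S4, S7 → 3.

3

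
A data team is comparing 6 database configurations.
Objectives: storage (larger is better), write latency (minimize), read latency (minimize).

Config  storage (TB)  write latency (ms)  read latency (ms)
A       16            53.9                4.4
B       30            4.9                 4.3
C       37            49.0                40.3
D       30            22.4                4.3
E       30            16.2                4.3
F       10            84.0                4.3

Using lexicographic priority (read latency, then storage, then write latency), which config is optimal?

First minimize read latency: best is 4.3, kept {B, D, E, F}.
Then maximize storage: best is 30, kept {B, D, E}.
Then minimize write latency: best is 4.9, kept {B}.

B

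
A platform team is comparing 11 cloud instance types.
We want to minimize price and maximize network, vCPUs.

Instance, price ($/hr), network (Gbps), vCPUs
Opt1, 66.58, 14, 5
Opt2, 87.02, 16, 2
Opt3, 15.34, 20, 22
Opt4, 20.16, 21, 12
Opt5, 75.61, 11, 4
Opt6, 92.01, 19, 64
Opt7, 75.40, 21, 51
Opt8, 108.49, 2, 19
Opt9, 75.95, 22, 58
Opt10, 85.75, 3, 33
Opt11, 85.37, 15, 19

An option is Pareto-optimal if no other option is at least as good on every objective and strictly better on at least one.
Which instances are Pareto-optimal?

Opt3, Opt4, Opt6, Opt7, Opt9

Opt1: dominated by Opt3 (price 15.34≤66.58, network 20≥14, vCPUs 22≥5).
Opt2: dominated by Opt3 (price 15.34≤87.02, network 20≥16, vCPUs 22≥2).
Opt3: not dominated (best price).
Opt4: not dominated.
Opt5: dominated by Opt1 (price 66.58≤75.61, network 14≥11, vCPUs 5≥4).
Opt6: not dominated (best vCPUs).
Opt7: not dominated.
Opt8: dominated by Opt3 (price 15.34≤108.49, network 20≥2, vCPUs 22≥19).
Opt9: not dominated (best network).
Opt10: dominated by Opt7 (price 75.40≤85.75, network 21≥3, vCPUs 51≥33).
Opt11: dominated by Opt3 (price 15.34≤85.37, network 20≥15, vCPUs 22≥19).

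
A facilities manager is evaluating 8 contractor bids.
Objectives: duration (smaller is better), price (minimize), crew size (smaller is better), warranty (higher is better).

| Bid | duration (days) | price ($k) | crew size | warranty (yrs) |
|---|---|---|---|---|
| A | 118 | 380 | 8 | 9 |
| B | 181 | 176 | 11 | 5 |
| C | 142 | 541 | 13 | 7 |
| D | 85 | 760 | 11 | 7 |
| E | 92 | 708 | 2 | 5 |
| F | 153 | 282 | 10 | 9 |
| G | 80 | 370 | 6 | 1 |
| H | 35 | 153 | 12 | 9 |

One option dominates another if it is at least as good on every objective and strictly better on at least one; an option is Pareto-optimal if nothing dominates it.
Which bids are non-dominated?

A: not dominated.
B: not dominated.
C: dominated by A (duration 118≤142, price 380≤541, crew size 8≤13, warranty 9≥7).
D: not dominated.
E: not dominated (best crew size).
F: not dominated.
G: not dominated.
H: not dominated (best duration).

A, B, D, E, F, G, H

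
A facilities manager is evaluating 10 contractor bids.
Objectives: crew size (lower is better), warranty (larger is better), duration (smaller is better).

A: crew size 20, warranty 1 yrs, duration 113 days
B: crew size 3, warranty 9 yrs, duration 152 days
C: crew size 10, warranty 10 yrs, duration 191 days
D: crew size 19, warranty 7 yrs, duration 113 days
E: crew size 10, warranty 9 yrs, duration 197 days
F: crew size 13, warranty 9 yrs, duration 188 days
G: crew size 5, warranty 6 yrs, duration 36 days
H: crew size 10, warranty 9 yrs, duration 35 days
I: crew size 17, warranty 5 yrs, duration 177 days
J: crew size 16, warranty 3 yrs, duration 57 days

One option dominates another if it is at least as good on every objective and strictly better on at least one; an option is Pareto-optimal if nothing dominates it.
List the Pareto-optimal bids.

A: dominated by D (crew size 19≤20, warranty 7≥1, duration 113≤113).
B: not dominated (best crew size).
C: not dominated (best warranty).
D: dominated by H (crew size 10≤19, warranty 9≥7, duration 35≤113).
E: dominated by B (crew size 3≤10, warranty 9≥9, duration 152≤197).
F: dominated by B (crew size 3≤13, warranty 9≥9, duration 152≤188).
G: not dominated.
H: not dominated (best duration).
I: dominated by B (crew size 3≤17, warranty 9≥5, duration 152≤177).
J: dominated by G (crew size 5≤16, warranty 6≥3, duration 36≤57).

B, C, G, H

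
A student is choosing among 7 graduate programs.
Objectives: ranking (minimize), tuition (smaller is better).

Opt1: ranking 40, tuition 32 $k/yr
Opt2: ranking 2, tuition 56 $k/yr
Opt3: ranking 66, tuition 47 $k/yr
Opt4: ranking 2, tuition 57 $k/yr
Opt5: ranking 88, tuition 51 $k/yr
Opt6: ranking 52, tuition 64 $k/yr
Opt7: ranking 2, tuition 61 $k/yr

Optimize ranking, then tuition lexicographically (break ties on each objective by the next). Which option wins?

First minimize ranking: best is 2, kept {Opt2, Opt4, Opt7}.
Then minimize tuition: best is 56, kept {Opt2}.

Opt2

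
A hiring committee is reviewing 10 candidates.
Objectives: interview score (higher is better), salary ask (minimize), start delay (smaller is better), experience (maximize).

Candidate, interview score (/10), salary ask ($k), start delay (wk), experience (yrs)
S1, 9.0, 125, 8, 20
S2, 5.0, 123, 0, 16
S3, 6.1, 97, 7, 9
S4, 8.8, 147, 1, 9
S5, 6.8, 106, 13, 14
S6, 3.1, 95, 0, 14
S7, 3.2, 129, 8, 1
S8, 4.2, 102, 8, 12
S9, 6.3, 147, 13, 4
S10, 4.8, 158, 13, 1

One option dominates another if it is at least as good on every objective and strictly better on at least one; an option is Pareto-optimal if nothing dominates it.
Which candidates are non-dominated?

S1, S2, S3, S4, S5, S6, S8

S1: not dominated (best interview score).
S2: not dominated.
S3: not dominated.
S4: not dominated.
S5: not dominated.
S6: not dominated (best salary ask).
S7: dominated by S1 (interview score 9.0≥3.2, salary ask 125≤129, start delay 8≤8, experience 20≥1).
S8: not dominated.
S9: dominated by S1 (interview score 9.0≥6.3, salary ask 125≤147, start delay 8≤13, experience 20≥4).
S10: dominated by S1 (interview score 9.0≥4.8, salary ask 125≤158, start delay 8≤13, experience 20≥1).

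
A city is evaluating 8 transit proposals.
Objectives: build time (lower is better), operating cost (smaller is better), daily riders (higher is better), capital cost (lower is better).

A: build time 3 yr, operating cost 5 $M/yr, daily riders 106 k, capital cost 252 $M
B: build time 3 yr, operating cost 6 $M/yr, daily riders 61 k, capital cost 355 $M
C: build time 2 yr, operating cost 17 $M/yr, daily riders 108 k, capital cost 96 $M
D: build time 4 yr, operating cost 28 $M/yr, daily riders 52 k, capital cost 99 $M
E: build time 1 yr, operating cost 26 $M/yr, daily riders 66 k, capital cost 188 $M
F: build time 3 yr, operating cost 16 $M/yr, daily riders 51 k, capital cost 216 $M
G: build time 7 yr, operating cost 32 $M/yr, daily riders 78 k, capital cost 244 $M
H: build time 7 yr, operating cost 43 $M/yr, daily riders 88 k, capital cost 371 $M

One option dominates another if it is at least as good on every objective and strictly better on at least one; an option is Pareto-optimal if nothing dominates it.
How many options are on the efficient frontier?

4

A: not dominated (best operating cost).
B: dominated by A (build time 3≤3, operating cost 5≤6, daily riders 106≥61, capital cost 252≤355).
C: not dominated (best daily riders).
D: dominated by C (build time 2≤4, operating cost 17≤28, daily riders 108≥52, capital cost 96≤99).
E: not dominated (best build time).
F: not dominated.
G: dominated by C (build time 2≤7, operating cost 17≤32, daily riders 108≥78, capital cost 96≤244).
H: dominated by A (build time 3≤7, operating cost 5≤43, daily riders 106≥88, capital cost 252≤371).
Pareto-optimal: A, C, E, F → 4.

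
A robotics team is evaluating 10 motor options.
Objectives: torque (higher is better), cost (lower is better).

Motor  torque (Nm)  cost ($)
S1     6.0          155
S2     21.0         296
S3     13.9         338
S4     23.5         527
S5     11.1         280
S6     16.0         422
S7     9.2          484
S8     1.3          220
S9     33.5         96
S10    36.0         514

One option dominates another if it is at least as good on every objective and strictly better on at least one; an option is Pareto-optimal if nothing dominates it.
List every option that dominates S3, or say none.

S2, S9

S2: torque 21.0≥13.9, cost 296≤338 — dominates S3.
S9: torque 33.5≥13.9, cost 96≤338 — dominates S3.
Others (S1, S4, S5, S6, S7, S8, S10) are each worse than S3 on at least one objective.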